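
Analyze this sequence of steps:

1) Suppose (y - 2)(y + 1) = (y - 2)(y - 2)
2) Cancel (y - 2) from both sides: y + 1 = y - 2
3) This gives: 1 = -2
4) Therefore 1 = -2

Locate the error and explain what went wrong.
Step 2: Cancel (y - 2) from both sides: y + 1 = y - 2

Step 2 cancels (y - 2) from both sides. This is only valid if (y - 2) ≠ 0, i.e., y ≠ 2. When y = 2, both sides equal zero regardless of the other factors. The correct approach requires considering y = 2 as a separate case.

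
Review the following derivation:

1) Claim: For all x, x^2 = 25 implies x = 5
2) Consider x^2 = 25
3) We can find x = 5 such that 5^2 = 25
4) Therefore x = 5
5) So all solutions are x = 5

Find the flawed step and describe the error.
Step 4: Therefore x = 5

Step 4 incorrectly concludes that x = 5 is the only solution. The proof shows that x = 5 is A solution (existence), but does not show it is the ONLY solution (uniqueness). In fact, x = -5 is also a solution since (-5)^2 = 25. Finding one solution doesn't prove there are no others.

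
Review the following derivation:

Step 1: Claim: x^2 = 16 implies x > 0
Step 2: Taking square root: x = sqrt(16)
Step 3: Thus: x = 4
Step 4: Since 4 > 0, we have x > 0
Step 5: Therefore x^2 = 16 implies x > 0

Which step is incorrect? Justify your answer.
Step 2: Taking square root: x = sqrt(16)

Step 2 takes the square root and assumes the positive root only. The equation x^2 = 16 actually has two solutions: x = 4 and x = -4. The proof silently assumes x > 0 without justification, then uses this assumption to conclude x > 0, which is circular. The counterexample x = -4 shows the claim is false.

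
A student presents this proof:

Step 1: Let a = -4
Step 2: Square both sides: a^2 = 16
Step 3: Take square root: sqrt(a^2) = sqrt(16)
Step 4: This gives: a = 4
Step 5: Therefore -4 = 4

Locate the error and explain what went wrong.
Step 4: This gives: a = 4

Step 4 incorrectly states that sqrt(a^2) = a. The correct identity is sqrt(a^2) = |a|. Since a = -4 < 0, we have sqrt(a^2) = |-4| = 4, not a = -4.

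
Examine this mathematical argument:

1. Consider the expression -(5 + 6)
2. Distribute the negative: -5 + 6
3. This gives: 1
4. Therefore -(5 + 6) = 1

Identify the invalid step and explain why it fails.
Step 2: Distribute the negative: -5 + 6

Step 2 incorrectly distributes the negative sign. The correct distribution is -(5 + 6) = -5 - 6 = -11. The negative must be applied to both terms, not just the first. The error treats -(5 + 6) as -5 + 6, which equals 1 instead of -11.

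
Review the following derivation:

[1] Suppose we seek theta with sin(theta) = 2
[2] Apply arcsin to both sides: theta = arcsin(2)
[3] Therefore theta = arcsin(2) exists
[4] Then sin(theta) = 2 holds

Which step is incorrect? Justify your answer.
Step 2: Apply arcsin to both sides: theta = arcsin(2)

Step 2 applies arcsin to 2. However, arcsin(x) is only defined for x in [-1, 1] because sin(theta) can only produce values in that range. Since |2| > 1, arcsin(2) is undefined. There is no angle whose sine equals 2.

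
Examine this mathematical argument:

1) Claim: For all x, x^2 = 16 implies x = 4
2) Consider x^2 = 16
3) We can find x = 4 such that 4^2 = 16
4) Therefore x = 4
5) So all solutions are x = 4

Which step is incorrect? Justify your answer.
Step 4: Therefore x = 4

Step 4 incorrectly concludes that x = 4 is the only solution. The proof shows that x = 4 is A solution (existence), but does not show it is the ONLY solution (uniqueness). In fact, x = -4 is also a solution since (-4)^2 = 16. Finding one solution doesn't prove there are no others.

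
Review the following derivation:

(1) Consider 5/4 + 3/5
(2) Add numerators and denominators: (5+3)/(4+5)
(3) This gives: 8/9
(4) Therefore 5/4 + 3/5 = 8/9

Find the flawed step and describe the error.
Step 2: Add numerators and denominators: (5+3)/(4+5)

Step 2 incorrectly adds fractions by separately adding numerators and denominators. This is wrong. The correct method requires a common denominator: 5/4 + 3/5 = (5×5 + 3×4)/(4×5) = 37/20 = 37/20. The method used gives 8/9, which is different.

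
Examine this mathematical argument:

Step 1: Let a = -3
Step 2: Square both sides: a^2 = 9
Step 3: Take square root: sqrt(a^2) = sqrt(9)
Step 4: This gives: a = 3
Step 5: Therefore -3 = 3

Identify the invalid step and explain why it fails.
Step 4: This gives: a = 3

Step 4 incorrectly states that sqrt(a^2) = a. The correct identity is sqrt(a^2) = |a|. Since a = -3 < 0, we have sqrt(a^2) = |-3| = 3, not a = -3.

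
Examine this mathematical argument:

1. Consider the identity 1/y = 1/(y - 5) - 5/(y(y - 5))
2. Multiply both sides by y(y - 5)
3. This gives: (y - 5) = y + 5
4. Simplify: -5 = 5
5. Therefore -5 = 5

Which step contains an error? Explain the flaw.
Step 3: This gives: (y - 5) = y + 5

Step 3 makes a sign error when clearing denominators. Multiplying -5/(y(y - 5)) by y(y - 5) gives -5, not +5. The correct result is (y - 5) = y - 5, which is trivially true, not (y - 5) = y + 5. (Step 1 is a valid identity: 1/(y - 5) - 5/(y(y - 5)) = (y - 5)/(y(y - 5)) = 1/y.)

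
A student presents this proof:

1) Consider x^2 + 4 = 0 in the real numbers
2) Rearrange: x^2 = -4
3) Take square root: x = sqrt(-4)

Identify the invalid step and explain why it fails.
Step 3: Take square root: x = sqrt(-4)

Step 3 takes the square root of -4, which is negative. In the real number system, the square root of a negative number is undefined. The equation x^2 + 4 = 0 has no real solutions. Square roots of negative numbers only exist in the complex numbers.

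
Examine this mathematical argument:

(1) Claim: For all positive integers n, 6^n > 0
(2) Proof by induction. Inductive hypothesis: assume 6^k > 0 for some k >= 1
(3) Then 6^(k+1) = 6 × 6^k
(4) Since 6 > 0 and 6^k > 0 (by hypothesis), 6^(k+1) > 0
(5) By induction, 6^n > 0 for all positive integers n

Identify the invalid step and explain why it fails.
Step 5: By induction, 6^n > 0 for all positive integers n

Step 5 concludes the proof by induction, but no base case was ever established. A valid induction proof requires: (1) a base case proving 6^1 > 0, and (2) an inductive step showing IF 6^k > 0 THEN 6^(k+1) > 0. Steps 2-4 correctly establish the inductive step, but without the base case the conclusion in step 5 does not follow.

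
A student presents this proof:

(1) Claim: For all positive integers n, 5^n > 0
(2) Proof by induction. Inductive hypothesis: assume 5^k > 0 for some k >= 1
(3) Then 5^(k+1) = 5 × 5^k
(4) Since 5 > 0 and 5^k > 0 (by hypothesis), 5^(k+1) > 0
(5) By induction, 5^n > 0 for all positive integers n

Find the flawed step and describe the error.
Step 5: By induction, 5^n > 0 for all positive integers n

Step 5 concludes the proof by induction, but no base case was ever established. A valid induction proof requires: (1) a base case proving 5^1 > 0, and (2) an inductive step showing IF 5^k > 0 THEN 5^(k+1) > 0. Steps 2-4 correctly establish the inductive step, but without the base case the conclusion in step 5 does not follow.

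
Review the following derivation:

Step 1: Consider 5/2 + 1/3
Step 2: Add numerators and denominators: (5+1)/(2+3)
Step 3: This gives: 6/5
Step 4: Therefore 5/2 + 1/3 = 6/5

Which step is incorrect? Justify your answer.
Step 2: Add numerators and denominators: (5+1)/(2+3)

Step 2 incorrectly adds fractions by separately adding numerators and denominators. This is wrong. The correct method requires a common denominator: 5/2 + 1/3 = (5×3 + 1×2)/(2×3) = 17/6 = 17/6. The method used gives 6/5, which is different.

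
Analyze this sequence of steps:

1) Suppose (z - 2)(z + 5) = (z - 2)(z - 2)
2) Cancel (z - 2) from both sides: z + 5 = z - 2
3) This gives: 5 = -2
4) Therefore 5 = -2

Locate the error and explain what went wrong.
Step 2: Cancel (z - 2) from both sides: z + 5 = z - 2

Step 2 cancels (z - 2) from both sides. This is only valid if (z - 2) ≠ 0, i.e., z ≠ 2. When z = 2, both sides equal zero regardless of the other factors. The correct approach requires considering z = 2 as a separate case.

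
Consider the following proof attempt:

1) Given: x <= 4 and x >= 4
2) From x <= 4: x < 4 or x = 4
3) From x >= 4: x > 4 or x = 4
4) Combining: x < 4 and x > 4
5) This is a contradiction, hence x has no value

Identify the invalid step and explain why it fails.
Step 4: Combining: x < 4 and x > 4

Step 4 incorrectly combines the conditions. From x <= 4 and x >= 4, the intersection is x = 4. The error treats the 'or' cases as 'and' requirements. The correct conclusion is that x = 4 is the unique solution, not that no solution exists.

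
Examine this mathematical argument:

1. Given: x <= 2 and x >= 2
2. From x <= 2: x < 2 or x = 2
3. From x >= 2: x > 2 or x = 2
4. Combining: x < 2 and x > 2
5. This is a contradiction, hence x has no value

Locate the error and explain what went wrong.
Step 4: Combining: x < 2 and x > 2

Step 4 incorrectly combines the conditions. From x <= 2 and x >= 2, the intersection is x = 2. The error treats the 'or' cases as 'and' requirements. The correct conclusion is that x = 2 is the unique solution, not that no solution exists.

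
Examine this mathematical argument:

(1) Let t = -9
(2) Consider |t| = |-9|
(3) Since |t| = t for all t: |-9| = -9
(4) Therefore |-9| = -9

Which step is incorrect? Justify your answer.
Step 3: Since |t| = t for all t: |-9| = -9

Step 3 incorrectly states that |t| = t for all t. The correct definition is |t| = t when t >= 0, and |t| = -t when t < 0. Since -9 < 0, we have |-9| = -(-9) = 9, not -9.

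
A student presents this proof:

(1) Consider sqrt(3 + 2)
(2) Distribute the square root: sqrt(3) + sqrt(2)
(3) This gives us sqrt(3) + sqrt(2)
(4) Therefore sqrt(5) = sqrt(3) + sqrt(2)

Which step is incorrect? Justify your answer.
Step 2: Distribute the square root: sqrt(3) + sqrt(2)

Step 2 incorrectly 'distributes' the square root over addition. The square root function does not distribute: sqrt(a + b) ≠ sqrt(a) + sqrt(b). In fact, sqrt(3 + 2) = sqrt(5) ≈ 2.2361, while sqrt(3) + sqrt(2) ≈ 3.1463.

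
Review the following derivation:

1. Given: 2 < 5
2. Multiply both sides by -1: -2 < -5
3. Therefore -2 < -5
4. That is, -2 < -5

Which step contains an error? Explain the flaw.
Step 2: Multiply both sides by -1: -2 < -5

Step 2 multiplies both sides by -1 but fails to reverse the inequality sign. When multiplying (or dividing) an inequality by a negative number, the direction must be reversed. Since 2 < 5, we should get -2 > -5, i.e., -2 > -5.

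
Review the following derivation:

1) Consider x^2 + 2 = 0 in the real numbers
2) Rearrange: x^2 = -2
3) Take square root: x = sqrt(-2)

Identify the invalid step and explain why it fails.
Step 3: Take square root: x = sqrt(-2)

Step 3 takes the square root of -2, which is negative. In the real number system, the square root of a negative number is undefined. The equation x^2 + 2 = 0 has no real solutions. Square roots of negative numbers only exist in the complex numbers.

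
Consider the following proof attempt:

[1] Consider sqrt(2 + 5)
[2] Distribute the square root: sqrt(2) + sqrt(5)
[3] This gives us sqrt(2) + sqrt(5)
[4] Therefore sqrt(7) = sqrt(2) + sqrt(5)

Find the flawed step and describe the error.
Step 2: Distribute the square root: sqrt(2) + sqrt(5)

Step 2 incorrectly 'distributes' the square root over addition. The square root function does not distribute: sqrt(a + b) ≠ sqrt(a) + sqrt(b). In fact, sqrt(2 + 5) = sqrt(7) ≈ 2.6458, while sqrt(2) + sqrt(5) ≈ 3.6503.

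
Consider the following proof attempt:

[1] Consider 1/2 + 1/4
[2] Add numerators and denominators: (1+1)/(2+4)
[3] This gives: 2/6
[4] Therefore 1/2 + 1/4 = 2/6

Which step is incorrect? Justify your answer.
Step 2: Add numerators and denominators: (1+1)/(2+4)

Step 2 incorrectly adds fractions by separately adding numerators and denominators. This is wrong. The correct method requires a common denominator: 1/2 + 1/4 = (1×4 + 1×2)/(2×4) = 6/8 = 3/4. The method used gives 2/6, which is different.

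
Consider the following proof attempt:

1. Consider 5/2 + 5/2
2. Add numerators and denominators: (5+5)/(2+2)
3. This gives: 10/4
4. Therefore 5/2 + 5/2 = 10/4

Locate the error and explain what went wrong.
Step 2: Add numerators and denominators: (5+5)/(2+2)

Step 2 incorrectly adds fractions by separately adding numerators and denominators. This is wrong. The correct method requires a common denominator: 5/2 + 5/2 = (5×2 + 5×2)/(2×2) = 20/4 = 5. The method used gives 10/4, which is different.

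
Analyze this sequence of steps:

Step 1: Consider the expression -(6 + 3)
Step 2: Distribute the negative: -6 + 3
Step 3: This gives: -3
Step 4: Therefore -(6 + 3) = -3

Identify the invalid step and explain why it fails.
Step 2: Distribute the negative: -6 + 3

Step 2 incorrectly distributes the negative sign. The correct distribution is -(6 + 3) = -6 - 3 = -9. The negative must be applied to both terms, not just the first. The error treats -(6 + 3) as -6 + 3, which equals -3 instead of -9.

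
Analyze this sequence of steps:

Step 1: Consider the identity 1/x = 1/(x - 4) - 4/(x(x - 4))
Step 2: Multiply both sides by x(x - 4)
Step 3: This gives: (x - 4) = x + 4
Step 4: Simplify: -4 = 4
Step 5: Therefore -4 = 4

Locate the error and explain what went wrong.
Step 3: This gives: (x - 4) = x + 4

Step 3 makes a sign error when clearing denominators. Multiplying -4/(x(x - 4)) by x(x - 4) gives -4, not +4. The correct result is (x - 4) = x - 4, which is trivially true, not (x - 4) = x + 4. (Step 1 is a valid identity: 1/(x - 4) - 4/(x(x - 4)) = (x - 4)/(x(x - 4)) = 1/x.)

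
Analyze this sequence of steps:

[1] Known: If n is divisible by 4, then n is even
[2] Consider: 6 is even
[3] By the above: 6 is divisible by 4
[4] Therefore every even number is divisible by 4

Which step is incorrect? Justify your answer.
Step 3: By the above: 6 is divisible by 4

Step 3 commits the fallacy of affirming the consequent. The known fact 'divisible by 4 → even' does NOT imply 'even → divisible by 4'. That would be the converse, which is false. For example, 6 is even but 6 ÷ 4 = 1.50, which is not an integer.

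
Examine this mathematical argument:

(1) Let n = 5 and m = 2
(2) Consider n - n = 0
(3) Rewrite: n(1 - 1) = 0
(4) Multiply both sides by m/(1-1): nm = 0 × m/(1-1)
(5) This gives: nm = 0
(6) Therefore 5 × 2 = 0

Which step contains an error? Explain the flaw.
Step 4: Multiply both sides by m/(1-1): nm = 0 × m/(1-1)

Step 4 multiplies both sides by m/(1-1). However, 1-1 = 0, so this is multiplication by m/0, which is undefined. We cannot multiply by an undefined expression.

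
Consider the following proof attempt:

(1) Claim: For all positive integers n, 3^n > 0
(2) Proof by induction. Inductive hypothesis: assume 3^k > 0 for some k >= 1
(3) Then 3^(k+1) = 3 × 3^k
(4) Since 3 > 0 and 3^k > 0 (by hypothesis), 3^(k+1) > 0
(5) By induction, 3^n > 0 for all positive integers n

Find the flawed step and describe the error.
Step 5: By induction, 3^n > 0 for all positive integers n

Step 5 concludes the proof by induction, but no base case was ever established. A valid induction proof requires: (1) a base case proving 3^1 > 0, and (2) an inductive step showing IF 3^k > 0 THEN 3^(k+1) > 0. Steps 2-4 correctly establish the inductive step, but without the base case the conclusion in step 5 does not follow.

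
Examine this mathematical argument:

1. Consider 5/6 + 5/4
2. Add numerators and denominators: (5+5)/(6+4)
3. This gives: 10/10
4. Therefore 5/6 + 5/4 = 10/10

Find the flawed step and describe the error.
Step 2: Add numerators and denominators: (5+5)/(6+4)

Step 2 incorrectly adds fractions by separately adding numerators and denominators. This is wrong. The correct method requires a common denominator: 5/6 + 5/4 = (5×4 + 5×6)/(6×4) = 50/24 = 25/12. The method used gives 10/10, which is different.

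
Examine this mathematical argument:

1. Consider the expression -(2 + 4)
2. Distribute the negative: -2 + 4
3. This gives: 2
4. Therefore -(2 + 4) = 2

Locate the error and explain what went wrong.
Step 2: Distribute the negative: -2 + 4

Step 2 incorrectly distributes the negative sign. The correct distribution is -(2 + 4) = -2 - 4 = -6. The negative must be applied to both terms, not just the first. The error treats -(2 + 4) as -2 + 4, which equals 2 instead of -6.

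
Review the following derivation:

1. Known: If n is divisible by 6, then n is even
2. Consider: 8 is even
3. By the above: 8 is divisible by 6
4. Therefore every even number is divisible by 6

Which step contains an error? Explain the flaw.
Step 3: By the above: 8 is divisible by 6

Step 3 commits the fallacy of affirming the consequent. The known fact 'divisible by 6 → even' does NOT imply 'even → divisible by 6'. That would be the converse, which is false. For example, 8 is even but 8 ÷ 6 = 1.33, which is not an integer.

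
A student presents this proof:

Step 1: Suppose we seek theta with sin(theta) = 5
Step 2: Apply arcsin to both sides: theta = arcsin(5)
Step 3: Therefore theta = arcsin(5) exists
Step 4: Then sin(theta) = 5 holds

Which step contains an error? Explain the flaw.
Step 2: Apply arcsin to both sides: theta = arcsin(5)

Step 2 applies arcsin to 5. However, arcsin(x) is only defined for x in [-1, 1] because sin(theta) can only produce values in that range. Since |5| > 1, arcsin(5) is undefined. There is no angle whose sine equals 5.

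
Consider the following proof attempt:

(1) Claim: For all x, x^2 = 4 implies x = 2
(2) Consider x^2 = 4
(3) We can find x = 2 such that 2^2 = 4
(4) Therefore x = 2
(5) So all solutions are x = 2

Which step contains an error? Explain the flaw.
Step 4: Therefore x = 2

Step 4 incorrectly concludes that x = 2 is the only solution. The proof shows that x = 2 is A solution (existence), but does not show it is the ONLY solution (uniqueness). In fact, x = -2 is also a solution since (-2)^2 = 4. Finding one solution doesn't prove there are no others.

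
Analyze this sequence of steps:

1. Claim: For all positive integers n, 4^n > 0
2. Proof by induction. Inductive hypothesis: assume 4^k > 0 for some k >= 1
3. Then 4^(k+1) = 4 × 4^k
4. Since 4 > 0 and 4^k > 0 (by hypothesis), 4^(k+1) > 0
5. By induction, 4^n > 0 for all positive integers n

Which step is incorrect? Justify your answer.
Step 5: By induction, 4^n > 0 for all positive integers n

Step 5 concludes the proof by induction, but no base case was ever established. A valid induction proof requires: (1) a base case proving 4^1 > 0, and (2) an inductive step showing IF 4^k > 0 THEN 4^(k+1) > 0. Steps 2-4 correctly establish the inductive step, but without the base case the conclusion in step 5 does not follow.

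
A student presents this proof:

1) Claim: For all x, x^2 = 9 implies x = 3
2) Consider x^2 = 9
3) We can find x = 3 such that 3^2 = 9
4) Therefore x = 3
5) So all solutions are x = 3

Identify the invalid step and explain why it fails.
Step 4: Therefore x = 3

Step 4 incorrectly concludes that x = 3 is the only solution. The proof shows that x = 3 is A solution (existence), but does not show it is the ONLY solution (uniqueness). In fact, x = -3 is also a solution since (-3)^2 = 9. Finding one solution doesn't prove there are no others.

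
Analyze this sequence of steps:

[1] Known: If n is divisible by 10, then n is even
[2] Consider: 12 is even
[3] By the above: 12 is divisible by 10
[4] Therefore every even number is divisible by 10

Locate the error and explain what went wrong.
Step 3: By the above: 12 is divisible by 10

Step 3 commits the fallacy of affirming the consequent. The known fact 'divisible by 10 → even' does NOT imply 'even → divisible by 10'. That would be the converse, which is false. For example, 12 is even but 12 ÷ 10 = 1.20, which is not an integer.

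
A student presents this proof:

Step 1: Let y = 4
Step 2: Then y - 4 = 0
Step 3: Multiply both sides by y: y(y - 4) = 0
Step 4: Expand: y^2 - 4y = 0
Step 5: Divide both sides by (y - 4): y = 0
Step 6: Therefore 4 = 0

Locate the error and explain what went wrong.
Step 5: Divide both sides by (y - 4): y = 0

Step 5 divides both sides by (y - 4). However, since y = 4, we have (y - 4) = 0. Division by zero is undefined, making this step invalid.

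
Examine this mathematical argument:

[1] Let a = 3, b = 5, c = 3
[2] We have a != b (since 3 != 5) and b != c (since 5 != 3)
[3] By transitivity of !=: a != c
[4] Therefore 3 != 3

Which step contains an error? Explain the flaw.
Step 3: By transitivity of !=: a != c

Step 3 incorrectly applies transitivity to the '!=' relation. Transitivity states: if a R b and b R c, then a R c. However, '!=' is not transitive. Counterexample: 3 != 5 and 5 != 3, but 3 = 3 (both equal 3). Transitivity holds for relations like <, <=, =, but not for !=.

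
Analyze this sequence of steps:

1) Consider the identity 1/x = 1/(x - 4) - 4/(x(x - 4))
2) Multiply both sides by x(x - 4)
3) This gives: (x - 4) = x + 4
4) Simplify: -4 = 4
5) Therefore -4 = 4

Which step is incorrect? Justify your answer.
Step 3: This gives: (x - 4) = x + 4

Step 3 makes a sign error when clearing denominators. Multiplying -4/(x(x - 4)) by x(x - 4) gives -4, not +4. The correct result is (x - 4) = x - 4, which is trivially true, not (x - 4) = x + 4. (Step 1 is a valid identity: 1/(x - 4) - 4/(x(x - 4)) = (x - 4)/(x(x - 4)) = 1/x.)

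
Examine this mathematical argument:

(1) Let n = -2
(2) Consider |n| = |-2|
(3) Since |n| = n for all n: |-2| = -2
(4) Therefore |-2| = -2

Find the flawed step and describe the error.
Step 3: Since |n| = n for all n: |-2| = -2

Step 3 incorrectly states that |n| = n for all n. The correct definition is |n| = n when n >= 0, and |n| = -n when n < 0. Since -2 < 0, we have |-2| = -(-2) = 2, not -2.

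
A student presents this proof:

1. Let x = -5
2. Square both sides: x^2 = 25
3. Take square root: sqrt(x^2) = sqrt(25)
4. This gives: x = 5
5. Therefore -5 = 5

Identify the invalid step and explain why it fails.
Step 4: This gives: x = 5

Step 4 incorrectly states that sqrt(x^2) = x. The correct identity is sqrt(x^2) = |x|. Since x = -5 < 0, we have sqrt(x^2) = |-5| = 5, not x = -5.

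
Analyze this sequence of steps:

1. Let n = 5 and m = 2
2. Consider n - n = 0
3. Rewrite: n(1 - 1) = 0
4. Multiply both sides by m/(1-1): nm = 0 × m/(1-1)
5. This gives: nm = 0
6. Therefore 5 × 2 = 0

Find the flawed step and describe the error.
Step 4: Multiply both sides by m/(1-1): nm = 0 × m/(1-1)

Step 4 multiplies both sides by m/(1-1). However, 1-1 = 0, so this is multiplication by m/0, which is undefined. We cannot multiply by an undefined expression.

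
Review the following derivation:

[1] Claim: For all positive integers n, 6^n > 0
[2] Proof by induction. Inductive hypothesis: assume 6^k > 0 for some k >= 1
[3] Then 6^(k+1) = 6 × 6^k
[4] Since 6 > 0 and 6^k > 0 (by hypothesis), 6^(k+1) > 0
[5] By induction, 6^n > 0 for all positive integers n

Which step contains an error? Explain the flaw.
Step 5: By induction, 6^n > 0 for all positive integers n

Step 5 concludes the proof by induction, but no base case was ever established. A valid induction proof requires: (1) a base case proving 6^1 > 0, and (2) an inductive step showing IF 6^k > 0 THEN 6^(k+1) > 0. Steps 2-4 correctly establish the inductive step, but without the base case the conclusion in step 5 does not follow.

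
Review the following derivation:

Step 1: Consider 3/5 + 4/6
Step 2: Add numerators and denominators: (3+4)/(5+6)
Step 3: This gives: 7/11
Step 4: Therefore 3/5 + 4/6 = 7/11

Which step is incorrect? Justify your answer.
Step 2: Add numerators and denominators: (3+4)/(5+6)

Step 2 incorrectly adds fractions by separately adding numerators and denominators. This is wrong. The correct method requires a common denominator: 3/5 + 4/6 = (3×6 + 4×5)/(5×6) = 38/30 = 19/15. The method used gives 7/11, which is different.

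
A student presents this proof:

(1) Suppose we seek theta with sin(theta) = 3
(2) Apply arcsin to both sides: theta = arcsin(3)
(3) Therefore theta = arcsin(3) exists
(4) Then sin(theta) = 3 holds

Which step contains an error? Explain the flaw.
Step 2: Apply arcsin to both sides: theta = arcsin(3)

Step 2 applies arcsin to 3. However, arcsin(x) is only defined for x in [-1, 1] because sin(theta) can only produce values in that range. Since |3| > 1, arcsin(3) is undefined. There is no angle whose sine equals 3.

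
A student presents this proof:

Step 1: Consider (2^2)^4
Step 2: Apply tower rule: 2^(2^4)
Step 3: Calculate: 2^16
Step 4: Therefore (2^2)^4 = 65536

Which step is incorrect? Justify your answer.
Step 2: Apply tower rule: 2^(2^4)

Step 2 incorrectly states that (a^b)^c = a^(b^c). The correct rule is (a^b)^c = a^(b×c). The actual value is (2^2)^4 = 2^8 = 256, not 2^16 = 65536.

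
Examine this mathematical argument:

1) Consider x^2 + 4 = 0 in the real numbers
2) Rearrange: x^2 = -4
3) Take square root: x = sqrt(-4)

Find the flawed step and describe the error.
Step 3: Take square root: x = sqrt(-4)

Step 3 takes the square root of -4, which is negative. In the real number system, the square root of a negative number is undefined. The equation x^2 + 4 = 0 has no real solutions. Square roots of negative numbers only exist in the complex numbers.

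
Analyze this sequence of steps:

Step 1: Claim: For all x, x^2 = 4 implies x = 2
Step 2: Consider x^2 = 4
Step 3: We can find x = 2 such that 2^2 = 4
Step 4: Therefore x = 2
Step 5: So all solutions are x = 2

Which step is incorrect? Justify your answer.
Step 4: Therefore x = 2

Step 4 incorrectly concludes that x = 2 is the only solution. The proof shows that x = 2 is A solution (existence), but does not show it is the ONLY solution (uniqueness). In fact, x = -2 is also a solution since (-2)^2 = 4. Finding one solution doesn't prove there are no others.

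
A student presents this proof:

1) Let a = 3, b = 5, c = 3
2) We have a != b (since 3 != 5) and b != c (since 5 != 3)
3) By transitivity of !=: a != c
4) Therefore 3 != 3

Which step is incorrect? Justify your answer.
Step 3: By transitivity of !=: a != c

Step 3 incorrectly applies transitivity to the '!=' relation. Transitivity states: if a R b and b R c, then a R c. However, '!=' is not transitive. Counterexample: 3 != 5 and 5 != 3, but 3 = 3 (both equal 3). Transitivity holds for relations like <, <=, =, but not for !=.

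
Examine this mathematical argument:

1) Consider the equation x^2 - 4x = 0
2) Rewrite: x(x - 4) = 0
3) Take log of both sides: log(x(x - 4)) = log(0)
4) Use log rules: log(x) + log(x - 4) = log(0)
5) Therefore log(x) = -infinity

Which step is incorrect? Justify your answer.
Step 3: Take log of both sides: log(x(x - 4)) = log(0)

Step 3 takes the logarithm of both sides, resulting in log(0) on the right side. The logarithm is only defined for positive numbers; log(0) is undefined (approaches negative infinity). This operation is invalid.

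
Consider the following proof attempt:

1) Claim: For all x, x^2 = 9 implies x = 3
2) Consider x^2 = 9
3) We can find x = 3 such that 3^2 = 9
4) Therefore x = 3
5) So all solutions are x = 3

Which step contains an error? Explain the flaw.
Step 4: Therefore x = 3

Step 4 incorrectly concludes that x = 3 is the only solution. The proof shows that x = 3 is A solution (existence), but does not show it is the ONLY solution (uniqueness). In fact, x = -3 is also a solution since (-3)^2 = 9. Finding one solution doesn't prove there are no others.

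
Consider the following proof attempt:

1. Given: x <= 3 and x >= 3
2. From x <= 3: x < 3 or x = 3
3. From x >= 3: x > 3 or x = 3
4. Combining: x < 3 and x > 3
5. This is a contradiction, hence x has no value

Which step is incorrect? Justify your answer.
Step 4: Combining: x < 3 and x > 3

Step 4 incorrectly combines the conditions. From x <= 3 and x >= 3, the intersection is x = 3. The error treats the 'or' cases as 'and' requirements. The correct conclusion is that x = 3 is the unique solution, not that no solution exists.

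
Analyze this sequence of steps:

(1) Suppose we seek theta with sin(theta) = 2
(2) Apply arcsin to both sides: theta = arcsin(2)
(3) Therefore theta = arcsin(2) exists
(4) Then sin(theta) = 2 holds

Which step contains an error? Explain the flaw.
Step 2: Apply arcsin to both sides: theta = arcsin(2)

Step 2 applies arcsin to 2. However, arcsin(x) is only defined for x in [-1, 1] because sin(theta) can only produce values in that range. Since |2| > 1, arcsin(2) is undefined. There is no angle whose sine equals 2.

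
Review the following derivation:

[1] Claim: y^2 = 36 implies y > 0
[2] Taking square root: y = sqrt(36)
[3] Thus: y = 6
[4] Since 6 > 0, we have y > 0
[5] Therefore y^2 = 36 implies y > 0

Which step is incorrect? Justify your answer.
Step 2: Taking square root: y = sqrt(36)

Step 2 takes the square root and assumes the positive root only. The equation y^2 = 36 actually has two solutions: y = 6 and y = -6. The proof silently assumes y > 0 without justification, then uses this assumption to conclude y > 0, which is circular. The counterexample y = -6 shows the claim is false.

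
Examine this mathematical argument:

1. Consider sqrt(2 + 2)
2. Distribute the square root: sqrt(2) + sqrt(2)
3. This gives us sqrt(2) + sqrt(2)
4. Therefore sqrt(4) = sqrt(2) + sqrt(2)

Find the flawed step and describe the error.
Step 2: Distribute the square root: sqrt(2) + sqrt(2)

Step 2 incorrectly 'distributes' the square root over addition. The square root function does not distribute: sqrt(a + b) ≠ sqrt(a) + sqrt(b). In fact, sqrt(2 + 2) = sqrt(4) ≈ 2.0000, while sqrt(2) + sqrt(2) ≈ 2.8284.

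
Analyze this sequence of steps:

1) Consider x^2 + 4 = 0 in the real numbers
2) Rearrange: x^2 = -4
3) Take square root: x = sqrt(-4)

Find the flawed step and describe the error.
Step 3: Take square root: x = sqrt(-4)

Step 3 takes the square root of -4, which is negative. In the real number system, the square root of a negative number is undefined. The equation x^2 + 4 = 0 has no real solutions. Square roots of negative numbers only exist in the complex numbers.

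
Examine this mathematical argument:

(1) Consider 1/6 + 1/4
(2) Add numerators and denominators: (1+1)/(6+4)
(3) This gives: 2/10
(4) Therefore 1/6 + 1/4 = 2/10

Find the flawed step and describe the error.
Step 2: Add numerators and denominators: (1+1)/(6+4)

Step 2 incorrectly adds fractions by separately adding numerators and denominators. This is wrong. The correct method requires a common denominator: 1/6 + 1/4 = (1×4 + 1×6)/(6×4) = 10/24 = 5/12. The method used gives 2/10, which is different.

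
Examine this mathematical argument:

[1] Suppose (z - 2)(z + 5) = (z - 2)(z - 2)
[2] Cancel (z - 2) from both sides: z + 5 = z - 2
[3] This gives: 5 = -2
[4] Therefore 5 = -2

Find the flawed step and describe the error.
Step 2: Cancel (z - 2) from both sides: z + 5 = z - 2

Step 2 cancels (z - 2) from both sides. This is only valid if (z - 2) ≠ 0, i.e., z ≠ 2. When z = 2, both sides equal zero regardless of the other factors. The correct approach requires considering z = 2 as a separate case.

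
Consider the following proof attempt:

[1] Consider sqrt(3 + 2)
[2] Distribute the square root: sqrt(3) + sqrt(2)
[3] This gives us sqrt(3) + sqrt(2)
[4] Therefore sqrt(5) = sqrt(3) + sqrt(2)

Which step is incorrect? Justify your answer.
Step 2: Distribute the square root: sqrt(3) + sqrt(2)

Step 2 incorrectly 'distributes' the square root over addition. The square root function does not distribute: sqrt(a + b) ≠ sqrt(a) + sqrt(b). In fact, sqrt(3 + 2) = sqrt(5) ≈ 2.2361, while sqrt(3) + sqrt(2) ≈ 3.1463.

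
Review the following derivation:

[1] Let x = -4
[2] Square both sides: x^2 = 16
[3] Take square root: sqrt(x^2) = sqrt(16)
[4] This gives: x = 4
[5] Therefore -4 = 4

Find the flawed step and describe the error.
Step 4: This gives: x = 4

Step 4 incorrectly states that sqrt(x^2) = x. The correct identity is sqrt(x^2) = |x|. Since x = -4 < 0, we have sqrt(x^2) = |-4| = 4, not x = -4.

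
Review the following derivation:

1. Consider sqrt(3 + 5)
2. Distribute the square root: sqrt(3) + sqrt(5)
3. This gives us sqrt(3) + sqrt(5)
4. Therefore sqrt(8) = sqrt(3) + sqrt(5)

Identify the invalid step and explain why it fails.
Step 2: Distribute the square root: sqrt(3) + sqrt(5)

Step 2 incorrectly 'distributes' the square root over addition. The square root function does not distribute: sqrt(a + b) ≠ sqrt(a) + sqrt(b). In fact, sqrt(3 + 5) = sqrt(8) ≈ 2.8284, while sqrt(3) + sqrt(5) ≈ 3.9681.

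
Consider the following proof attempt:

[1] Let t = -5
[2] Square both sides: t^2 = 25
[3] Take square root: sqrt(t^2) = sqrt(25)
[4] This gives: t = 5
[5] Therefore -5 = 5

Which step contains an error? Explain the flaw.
Step 4: This gives: t = 5

Step 4 incorrectly states that sqrt(t^2) = t. The correct identity is sqrt(t^2) = |t|. Since t = -5 < 0, we have sqrt(t^2) = |-5| = 5, not t = -5.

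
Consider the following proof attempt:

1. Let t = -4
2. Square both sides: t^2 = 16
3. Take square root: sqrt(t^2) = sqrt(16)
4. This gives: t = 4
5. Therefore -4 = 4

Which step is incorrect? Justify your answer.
Step 4: This gives: t = 4

Step 4 incorrectly states that sqrt(t^2) = t. The correct identity is sqrt(t^2) = |t|. Since t = -4 < 0, we have sqrt(t^2) = |-4| = 4, not t = -4.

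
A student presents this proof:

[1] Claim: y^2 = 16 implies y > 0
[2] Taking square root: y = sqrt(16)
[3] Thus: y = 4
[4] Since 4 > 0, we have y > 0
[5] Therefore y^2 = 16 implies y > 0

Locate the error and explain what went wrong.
Step 2: Taking square root: y = sqrt(16)

Step 2 takes the square root and assumes the positive root only. The equation y^2 = 16 actually has two solutions: y = 4 and y = -4. The proof silently assumes y > 0 without justification, then uses this assumption to conclude y > 0, which is circular. The counterexample y = -4 shows the claim is false.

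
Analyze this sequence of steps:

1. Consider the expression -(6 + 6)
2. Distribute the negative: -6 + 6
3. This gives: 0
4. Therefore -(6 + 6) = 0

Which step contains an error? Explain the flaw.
Step 2: Distribute the negative: -6 + 6

Step 2 incorrectly distributes the negative sign. The correct distribution is -(6 + 6) = -6 - 6 = -12. The negative must be applied to both terms, not just the first. The error treats -(6 + 6) as -6 + 6, which equals 0 instead of -12.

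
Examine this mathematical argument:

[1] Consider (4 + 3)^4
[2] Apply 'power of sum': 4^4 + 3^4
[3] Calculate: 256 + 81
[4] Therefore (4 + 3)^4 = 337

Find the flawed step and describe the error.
Step 2: Apply 'power of sum': 4^4 + 3^4

Step 2 incorrectly applies a non-existent rule '(a+b)^n = a^n + b^n'. This is false in general. The correct expansion uses the binomial theorem. The actual value is (4 + 3)^4 = 7^4 = 2401, not 337.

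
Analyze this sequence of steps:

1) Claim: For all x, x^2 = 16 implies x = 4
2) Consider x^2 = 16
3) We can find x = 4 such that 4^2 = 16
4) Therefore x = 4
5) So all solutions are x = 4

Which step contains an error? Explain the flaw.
Step 4: Therefore x = 4

Step 4 incorrectly concludes that x = 4 is the only solution. The proof shows that x = 4 is A solution (existence), but does not show it is the ONLY solution (uniqueness). In fact, x = -4 is also a solution since (-4)^2 = 16. Finding one solution doesn't prove there are no others.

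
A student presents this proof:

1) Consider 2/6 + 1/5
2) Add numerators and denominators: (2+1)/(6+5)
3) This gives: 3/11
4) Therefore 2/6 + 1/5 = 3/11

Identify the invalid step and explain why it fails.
Step 2: Add numerators and denominators: (2+1)/(6+5)

Step 2 incorrectly adds fractions by separately adding numerators and denominators. This is wrong. The correct method requires a common denominator: 2/6 + 1/5 = (2×5 + 1×6)/(6×5) = 16/30 = 8/15. The method used gives 3/11, which is different.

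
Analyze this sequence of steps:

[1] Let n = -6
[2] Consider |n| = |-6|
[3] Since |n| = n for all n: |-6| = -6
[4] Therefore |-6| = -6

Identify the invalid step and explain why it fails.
Step 3: Since |n| = n for all n: |-6| = -6

Step 3 incorrectly states that |n| = n for all n. The correct definition is |n| = n when n >= 0, and |n| = -n when n < 0. Since -6 < 0, we have |-6| = -(-6) = 6, not -6.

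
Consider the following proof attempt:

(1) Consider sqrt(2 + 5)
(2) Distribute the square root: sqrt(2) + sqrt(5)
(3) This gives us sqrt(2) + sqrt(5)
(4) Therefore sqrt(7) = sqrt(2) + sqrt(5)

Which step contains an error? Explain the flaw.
Step 2: Distribute the square root: sqrt(2) + sqrt(5)

Step 2 incorrectly 'distributes' the square root over addition. The square root function does not distribute: sqrt(a + b) ≠ sqrt(a) + sqrt(b). In fact, sqrt(2 + 5) = sqrt(7) ≈ 2.6458, while sqrt(2) + sqrt(5) ≈ 3.6503.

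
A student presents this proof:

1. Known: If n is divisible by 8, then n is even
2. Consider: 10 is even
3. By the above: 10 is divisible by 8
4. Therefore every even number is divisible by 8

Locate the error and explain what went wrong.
Step 3: By the above: 10 is divisible by 8

Step 3 commits the fallacy of affirming the consequent. The known fact 'divisible by 8 → even' does NOT imply 'even → divisible by 8'. That would be the converse, which is false. For example, 10 is even but 10 ÷ 8 = 1.25, which is not an integer.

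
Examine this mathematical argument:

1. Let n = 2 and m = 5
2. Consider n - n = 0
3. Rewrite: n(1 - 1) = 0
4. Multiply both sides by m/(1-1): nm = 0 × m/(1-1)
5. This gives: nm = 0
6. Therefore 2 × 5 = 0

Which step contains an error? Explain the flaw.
Step 4: Multiply both sides by m/(1-1): nm = 0 × m/(1-1)

Step 4 multiplies both sides by m/(1-1). However, 1-1 = 0, so this is multiplication by m/0, which is undefined. We cannot multiply by an undefined expression.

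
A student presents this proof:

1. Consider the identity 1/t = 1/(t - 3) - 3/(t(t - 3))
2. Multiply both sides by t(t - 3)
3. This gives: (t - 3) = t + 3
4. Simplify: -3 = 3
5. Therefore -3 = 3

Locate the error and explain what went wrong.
Step 3: This gives: (t - 3) = t + 3

Step 3 makes a sign error when clearing denominators. Multiplying -3/(t(t - 3)) by t(t - 3) gives -3, not +3. The correct result is (t - 3) = t - 3, which is trivially true, not (t - 3) = t + 3. (Step 1 is a valid identity: 1/(t - 3) - 3/(t(t - 3)) = (t - 3)/(t(t - 3)) = 1/t.)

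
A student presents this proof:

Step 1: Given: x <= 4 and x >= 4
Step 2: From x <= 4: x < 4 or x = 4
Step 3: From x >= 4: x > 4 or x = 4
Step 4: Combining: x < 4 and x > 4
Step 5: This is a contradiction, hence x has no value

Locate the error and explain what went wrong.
Step 4: Combining: x < 4 and x > 4

Step 4 incorrectly combines the conditions. From x <= 4 and x >= 4, the intersection is x = 4. The error treats the 'or' cases as 'and' requirements. The correct conclusion is that x = 4 is the unique solution, not that no solution exists.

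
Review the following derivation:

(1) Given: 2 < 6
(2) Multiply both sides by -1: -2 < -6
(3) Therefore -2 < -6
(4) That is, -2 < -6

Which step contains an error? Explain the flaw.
Step 2: Multiply both sides by -1: -2 < -6

Step 2 multiplies both sides by -1 but fails to reverse the inequality sign. When multiplying (or dividing) an inequality by a negative number, the direction must be reversed. Since 2 < 6, we should get -2 > -6, i.e., -2 > -6.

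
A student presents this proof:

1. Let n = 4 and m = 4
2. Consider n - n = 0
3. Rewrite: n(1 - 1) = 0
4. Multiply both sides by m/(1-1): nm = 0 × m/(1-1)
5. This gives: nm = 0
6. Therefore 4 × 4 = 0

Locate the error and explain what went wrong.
Step 4: Multiply both sides by m/(1-1): nm = 0 × m/(1-1)

Step 4 multiplies both sides by m/(1-1). However, 1-1 = 0, so this is multiplication by m/0, which is undefined. We cannot multiply by an undefined expression.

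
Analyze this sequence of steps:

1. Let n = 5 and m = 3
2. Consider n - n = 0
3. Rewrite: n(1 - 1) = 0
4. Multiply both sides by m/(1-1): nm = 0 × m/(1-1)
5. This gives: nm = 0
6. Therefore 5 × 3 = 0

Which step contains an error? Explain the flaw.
Step 4: Multiply both sides by m/(1-1): nm = 0 × m/(1-1)

Step 4 multiplies both sides by m/(1-1). However, 1-1 = 0, so this is multiplication by m/0, which is undefined. We cannot multiply by an undefined expression.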